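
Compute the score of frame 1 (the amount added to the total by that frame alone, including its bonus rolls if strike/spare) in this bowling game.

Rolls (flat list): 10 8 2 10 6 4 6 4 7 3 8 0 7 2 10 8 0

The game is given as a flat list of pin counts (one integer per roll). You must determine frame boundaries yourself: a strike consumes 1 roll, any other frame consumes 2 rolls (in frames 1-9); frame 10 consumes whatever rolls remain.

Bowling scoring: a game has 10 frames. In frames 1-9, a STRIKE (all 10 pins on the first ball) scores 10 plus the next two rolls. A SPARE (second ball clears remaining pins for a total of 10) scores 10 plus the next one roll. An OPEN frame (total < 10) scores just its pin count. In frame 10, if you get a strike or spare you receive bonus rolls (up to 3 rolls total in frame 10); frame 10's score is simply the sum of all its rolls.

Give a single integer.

Frame 1: STRIKE. 10 + next two rolls (8+2) = 20. Cumulative: 20
Frame 2: SPARE (8+2=10). 10 + next roll (10) = 20. Cumulative: 40
Frame 3: STRIKE. 10 + next two rolls (6+4) = 20. Cumulative: 60

Answer: 20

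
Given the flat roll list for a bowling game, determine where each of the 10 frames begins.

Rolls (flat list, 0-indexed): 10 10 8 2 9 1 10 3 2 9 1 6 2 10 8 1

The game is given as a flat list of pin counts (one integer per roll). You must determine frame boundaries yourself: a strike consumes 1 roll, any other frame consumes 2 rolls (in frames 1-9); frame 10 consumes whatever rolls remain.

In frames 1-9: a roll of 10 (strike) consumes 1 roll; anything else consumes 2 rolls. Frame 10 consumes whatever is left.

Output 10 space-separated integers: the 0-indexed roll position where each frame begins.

Frame 1 starts at roll index 0: roll=10 (strike), consumes 1 roll
Frame 2 starts at roll index 1: roll=10 (strike), consumes 1 roll
Frame 3 starts at roll index 2: rolls=8,2 (sum=10), consumes 2 rolls
Frame 4 starts at roll index 4: rolls=9,1 (sum=10), consumes 2 rolls
Frame 5 starts at roll index 6: roll=10 (strike), consumes 1 roll
Frame 6 starts at roll index 7: rolls=3,2 (sum=5), consumes 2 rolls
Frame 7 starts at roll index 9: rolls=9,1 (sum=10), consumes 2 rolls
Frame 8 starts at roll index 11: rolls=6,2 (sum=8), consumes 2 rolls
Frame 9 starts at roll index 13: roll=10 (strike), consumes 1 roll
Frame 10 starts at roll index 14: 2 remaining rolls

Answer: 0 1 2 4 6 7 9 11 13 14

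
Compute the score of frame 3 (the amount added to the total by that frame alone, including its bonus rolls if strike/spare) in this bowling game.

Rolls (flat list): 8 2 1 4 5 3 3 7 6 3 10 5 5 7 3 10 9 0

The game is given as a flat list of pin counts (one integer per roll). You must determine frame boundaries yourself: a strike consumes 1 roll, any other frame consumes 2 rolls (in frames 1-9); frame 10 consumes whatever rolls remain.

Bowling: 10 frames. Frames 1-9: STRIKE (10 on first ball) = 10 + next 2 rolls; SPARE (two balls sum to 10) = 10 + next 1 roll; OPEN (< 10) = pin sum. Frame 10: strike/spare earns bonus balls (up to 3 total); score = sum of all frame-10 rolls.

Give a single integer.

Frame 1: SPARE (8+2=10). 10 + next roll (1) = 11. Cumulative: 11
Frame 2: OPEN (1+4=5). Cumulative: 16
Frame 3: OPEN (5+3=8). Cumulative: 24
Frame 4: SPARE (3+7=10). 10 + next roll (6) = 16. Cumulative: 40
Frame 5: OPEN (6+3=9). Cumulative: 49

Answer: 8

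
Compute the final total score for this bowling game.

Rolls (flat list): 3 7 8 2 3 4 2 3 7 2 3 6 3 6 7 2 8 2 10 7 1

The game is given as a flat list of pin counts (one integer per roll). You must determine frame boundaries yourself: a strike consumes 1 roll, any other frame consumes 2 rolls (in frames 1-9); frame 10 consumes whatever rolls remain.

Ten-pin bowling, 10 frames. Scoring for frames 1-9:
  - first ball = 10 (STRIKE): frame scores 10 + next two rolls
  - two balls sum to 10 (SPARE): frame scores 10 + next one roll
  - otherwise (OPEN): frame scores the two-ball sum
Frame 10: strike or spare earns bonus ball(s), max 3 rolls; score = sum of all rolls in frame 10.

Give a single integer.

Answer: 117

Derivation:
Frame 1: SPARE (3+7=10). 10 + next roll (8) = 18. Cumulative: 18
Frame 2: SPARE (8+2=10). 10 + next roll (3) = 13. Cumulative: 31
Frame 3: OPEN (3+4=7). Cumulative: 38
Frame 4: OPEN (2+3=5). Cumulative: 43
Frame 5: OPEN (7+2=9). Cumulative: 52
Frame 6: OPEN (3+6=9). Cumulative: 61
Frame 7: OPEN (3+6=9). Cumulative: 70
Frame 8: OPEN (7+2=9). Cumulative: 79
Frame 9: SPARE (8+2=10). 10 + next roll (10) = 20. Cumulative: 99
Frame 10: STRIKE. Sum of all frame-10 rolls (10+7+1) = 18. Cumulative: 117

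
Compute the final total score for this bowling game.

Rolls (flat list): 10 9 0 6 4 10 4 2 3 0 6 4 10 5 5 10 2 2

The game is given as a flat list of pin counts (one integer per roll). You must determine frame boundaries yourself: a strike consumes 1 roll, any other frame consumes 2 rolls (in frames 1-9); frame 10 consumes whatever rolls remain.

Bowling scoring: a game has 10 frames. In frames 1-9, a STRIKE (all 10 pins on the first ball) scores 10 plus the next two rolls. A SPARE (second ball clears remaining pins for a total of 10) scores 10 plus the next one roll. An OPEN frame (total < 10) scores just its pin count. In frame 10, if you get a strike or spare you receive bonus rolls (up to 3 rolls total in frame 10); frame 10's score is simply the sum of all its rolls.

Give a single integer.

Frame 1: STRIKE. 10 + next two rolls (9+0) = 19. Cumulative: 19
Frame 2: OPEN (9+0=9). Cumulative: 28
Frame 3: SPARE (6+4=10). 10 + next roll (10) = 20. Cumulative: 48
Frame 4: STRIKE. 10 + next two rolls (4+2) = 16. Cumulative: 64
Frame 5: OPEN (4+2=6). Cumulative: 70
Frame 6: OPEN (3+0=3). Cumulative: 73
Frame 7: SPARE (6+4=10). 10 + next roll (10) = 20. Cumulative: 93
Frame 8: STRIKE. 10 + next two rolls (5+5) = 20. Cumulative: 113
Frame 9: SPARE (5+5=10). 10 + next roll (10) = 20. Cumulative: 133
Frame 10: STRIKE. Sum of all frame-10 rolls (10+2+2) = 14. Cumulative: 147

Answer: 147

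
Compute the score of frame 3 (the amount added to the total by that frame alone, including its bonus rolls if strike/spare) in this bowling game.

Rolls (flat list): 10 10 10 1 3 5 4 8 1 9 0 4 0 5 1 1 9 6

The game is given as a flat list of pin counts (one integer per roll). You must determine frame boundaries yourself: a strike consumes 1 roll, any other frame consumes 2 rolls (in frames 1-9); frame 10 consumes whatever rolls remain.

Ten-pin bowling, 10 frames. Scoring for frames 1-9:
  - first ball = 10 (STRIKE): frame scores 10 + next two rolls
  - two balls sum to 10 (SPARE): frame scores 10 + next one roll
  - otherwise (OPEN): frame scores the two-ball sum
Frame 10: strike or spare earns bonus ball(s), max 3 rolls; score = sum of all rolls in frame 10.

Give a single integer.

Answer: 14

Derivation:
Frame 1: STRIKE. 10 + next two rolls (10+10) = 30. Cumulative: 30
Frame 2: STRIKE. 10 + next two rolls (10+1) = 21. Cumulative: 51
Frame 3: STRIKE. 10 + next two rolls (1+3) = 14. Cumulative: 65
Frame 4: OPEN (1+3=4). Cumulative: 69
Frame 5: OPEN (5+4=9). Cumulative: 78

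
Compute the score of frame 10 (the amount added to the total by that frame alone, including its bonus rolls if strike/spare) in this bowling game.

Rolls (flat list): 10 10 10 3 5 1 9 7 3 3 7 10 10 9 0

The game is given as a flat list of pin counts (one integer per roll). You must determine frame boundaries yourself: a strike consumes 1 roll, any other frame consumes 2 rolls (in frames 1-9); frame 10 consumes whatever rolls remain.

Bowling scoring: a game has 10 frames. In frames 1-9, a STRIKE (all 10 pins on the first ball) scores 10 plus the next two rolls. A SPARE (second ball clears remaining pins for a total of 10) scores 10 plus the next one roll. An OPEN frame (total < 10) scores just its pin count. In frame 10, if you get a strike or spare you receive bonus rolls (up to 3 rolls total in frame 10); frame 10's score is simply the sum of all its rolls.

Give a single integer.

Frame 1: STRIKE. 10 + next two rolls (10+10) = 30. Cumulative: 30
Frame 2: STRIKE. 10 + next two rolls (10+3) = 23. Cumulative: 53
Frame 3: STRIKE. 10 + next two rolls (3+5) = 18. Cumulative: 71
Frame 4: OPEN (3+5=8). Cumulative: 79
Frame 5: SPARE (1+9=10). 10 + next roll (7) = 17. Cumulative: 96
Frame 6: SPARE (7+3=10). 10 + next roll (3) = 13. Cumulative: 109
Frame 7: SPARE (3+7=10). 10 + next roll (10) = 20. Cumulative: 129
Frame 8: STRIKE. 10 + next two rolls (10+9) = 29. Cumulative: 158
Frame 9: STRIKE. 10 + next two rolls (9+0) = 19. Cumulative: 177
Frame 10: OPEN. Sum of all frame-10 rolls (9+0) = 9. Cumulative: 186

Answer: 9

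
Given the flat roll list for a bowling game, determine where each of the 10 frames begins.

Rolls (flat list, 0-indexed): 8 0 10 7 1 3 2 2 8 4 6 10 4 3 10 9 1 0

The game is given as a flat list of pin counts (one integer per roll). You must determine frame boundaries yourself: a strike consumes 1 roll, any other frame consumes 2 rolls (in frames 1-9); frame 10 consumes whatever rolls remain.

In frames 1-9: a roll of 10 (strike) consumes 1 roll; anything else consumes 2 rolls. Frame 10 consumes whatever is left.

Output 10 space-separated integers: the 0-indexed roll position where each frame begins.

Frame 1 starts at roll index 0: rolls=8,0 (sum=8), consumes 2 rolls
Frame 2 starts at roll index 2: roll=10 (strike), consumes 1 roll
Frame 3 starts at roll index 3: rolls=7,1 (sum=8), consumes 2 rolls
Frame 4 starts at roll index 5: rolls=3,2 (sum=5), consumes 2 rolls
Frame 5 starts at roll index 7: rolls=2,8 (sum=10), consumes 2 rolls
Frame 6 starts at roll index 9: rolls=4,6 (sum=10), consumes 2 rolls
Frame 7 starts at roll index 11: roll=10 (strike), consumes 1 roll
Frame 8 starts at roll index 12: rolls=4,3 (sum=7), consumes 2 rolls
Frame 9 starts at roll index 14: roll=10 (strike), consumes 1 roll
Frame 10 starts at roll index 15: 3 remaining rolls

Answer: 0 2 3 5 7 9 11 12 14 15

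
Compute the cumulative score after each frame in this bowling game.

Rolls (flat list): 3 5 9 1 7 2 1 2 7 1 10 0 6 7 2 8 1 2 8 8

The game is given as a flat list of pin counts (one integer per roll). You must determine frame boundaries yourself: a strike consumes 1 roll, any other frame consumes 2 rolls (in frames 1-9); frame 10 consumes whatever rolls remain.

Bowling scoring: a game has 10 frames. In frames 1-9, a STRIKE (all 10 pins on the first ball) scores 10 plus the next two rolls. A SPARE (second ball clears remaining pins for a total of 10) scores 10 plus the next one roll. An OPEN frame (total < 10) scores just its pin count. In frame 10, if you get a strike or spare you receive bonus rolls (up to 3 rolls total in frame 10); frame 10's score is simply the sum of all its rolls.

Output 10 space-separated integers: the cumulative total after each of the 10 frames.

Frame 1: OPEN (3+5=8). Cumulative: 8
Frame 2: SPARE (9+1=10). 10 + next roll (7) = 17. Cumulative: 25
Frame 3: OPEN (7+2=9). Cumulative: 34
Frame 4: OPEN (1+2=3). Cumulative: 37
Frame 5: OPEN (7+1=8). Cumulative: 45
Frame 6: STRIKE. 10 + next two rolls (0+6) = 16. Cumulative: 61
Frame 7: OPEN (0+6=6). Cumulative: 67
Frame 8: OPEN (7+2=9). Cumulative: 76
Frame 9: OPEN (8+1=9). Cumulative: 85
Frame 10: SPARE. Sum of all frame-10 rolls (2+8+8) = 18. Cumulative: 103

Answer: 8 25 34 37 45 61 67 76 85 103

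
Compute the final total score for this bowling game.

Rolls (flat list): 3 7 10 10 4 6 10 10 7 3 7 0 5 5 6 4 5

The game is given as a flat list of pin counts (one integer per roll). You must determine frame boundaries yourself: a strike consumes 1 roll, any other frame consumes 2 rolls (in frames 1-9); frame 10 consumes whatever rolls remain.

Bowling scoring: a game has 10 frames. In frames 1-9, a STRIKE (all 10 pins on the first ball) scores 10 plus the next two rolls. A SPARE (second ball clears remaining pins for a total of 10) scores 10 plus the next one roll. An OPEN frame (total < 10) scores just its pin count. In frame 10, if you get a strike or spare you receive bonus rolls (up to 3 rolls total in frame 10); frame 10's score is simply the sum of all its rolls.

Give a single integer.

Answer: 186

Derivation:
Frame 1: SPARE (3+7=10). 10 + next roll (10) = 20. Cumulative: 20
Frame 2: STRIKE. 10 + next two rolls (10+4) = 24. Cumulative: 44
Frame 3: STRIKE. 10 + next two rolls (4+6) = 20. Cumulative: 64
Frame 4: SPARE (4+6=10). 10 + next roll (10) = 20. Cumulative: 84
Frame 5: STRIKE. 10 + next two rolls (10+7) = 27. Cumulative: 111
Frame 6: STRIKE. 10 + next two rolls (7+3) = 20. Cumulative: 131
Frame 7: SPARE (7+3=10). 10 + next roll (7) = 17. Cumulative: 148
Frame 8: OPEN (7+0=7). Cumulative: 155
Frame 9: SPARE (5+5=10). 10 + next roll (6) = 16. Cumulative: 171
Frame 10: SPARE. Sum of all frame-10 rolls (6+4+5) = 15. Cumulative: 186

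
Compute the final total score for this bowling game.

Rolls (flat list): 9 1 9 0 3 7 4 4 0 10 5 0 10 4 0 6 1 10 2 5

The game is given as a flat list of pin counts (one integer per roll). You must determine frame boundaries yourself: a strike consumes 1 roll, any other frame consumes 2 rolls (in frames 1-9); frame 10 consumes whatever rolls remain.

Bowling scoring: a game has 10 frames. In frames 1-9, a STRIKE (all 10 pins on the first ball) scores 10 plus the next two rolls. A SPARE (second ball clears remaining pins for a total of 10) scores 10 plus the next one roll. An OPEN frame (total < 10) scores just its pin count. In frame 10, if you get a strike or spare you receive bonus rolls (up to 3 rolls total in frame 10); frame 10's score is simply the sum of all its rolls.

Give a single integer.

Frame 1: SPARE (9+1=10). 10 + next roll (9) = 19. Cumulative: 19
Frame 2: OPEN (9+0=9). Cumulative: 28
Frame 3: SPARE (3+7=10). 10 + next roll (4) = 14. Cumulative: 42
Frame 4: OPEN (4+4=8). Cumulative: 50
Frame 5: SPARE (0+10=10). 10 + next roll (5) = 15. Cumulative: 65
Frame 6: OPEN (5+0=5). Cumulative: 70
Frame 7: STRIKE. 10 + next two rolls (4+0) = 14. Cumulative: 84
Frame 8: OPEN (4+0=4). Cumulative: 88
Frame 9: OPEN (6+1=7). Cumulative: 95
Frame 10: STRIKE. Sum of all frame-10 rolls (10+2+5) = 17. Cumulative: 112

Answer: 112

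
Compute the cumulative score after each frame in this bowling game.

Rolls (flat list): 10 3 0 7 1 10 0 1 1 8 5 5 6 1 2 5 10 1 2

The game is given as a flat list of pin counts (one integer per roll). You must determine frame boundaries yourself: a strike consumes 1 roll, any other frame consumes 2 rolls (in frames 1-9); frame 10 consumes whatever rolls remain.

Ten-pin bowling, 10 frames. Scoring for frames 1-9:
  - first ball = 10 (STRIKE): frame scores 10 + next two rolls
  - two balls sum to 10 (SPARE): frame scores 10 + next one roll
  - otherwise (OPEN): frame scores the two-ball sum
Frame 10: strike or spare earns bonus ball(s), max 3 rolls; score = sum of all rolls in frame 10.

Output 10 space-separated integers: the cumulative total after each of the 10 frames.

Answer: 13 16 24 35 36 45 61 68 75 88

Derivation:
Frame 1: STRIKE. 10 + next two rolls (3+0) = 13. Cumulative: 13
Frame 2: OPEN (3+0=3). Cumulative: 16
Frame 3: OPEN (7+1=8). Cumulative: 24
Frame 4: STRIKE. 10 + next two rolls (0+1) = 11. Cumulative: 35
Frame 5: OPEN (0+1=1). Cumulative: 36
Frame 6: OPEN (1+8=9). Cumulative: 45
Frame 7: SPARE (5+5=10). 10 + next roll (6) = 16. Cumulative: 61
Frame 8: OPEN (6+1=7). Cumulative: 68
Frame 9: OPEN (2+5=7). Cumulative: 75
Frame 10: STRIKE. Sum of all frame-10 rolls (10+1+2) = 13. Cumulative: 88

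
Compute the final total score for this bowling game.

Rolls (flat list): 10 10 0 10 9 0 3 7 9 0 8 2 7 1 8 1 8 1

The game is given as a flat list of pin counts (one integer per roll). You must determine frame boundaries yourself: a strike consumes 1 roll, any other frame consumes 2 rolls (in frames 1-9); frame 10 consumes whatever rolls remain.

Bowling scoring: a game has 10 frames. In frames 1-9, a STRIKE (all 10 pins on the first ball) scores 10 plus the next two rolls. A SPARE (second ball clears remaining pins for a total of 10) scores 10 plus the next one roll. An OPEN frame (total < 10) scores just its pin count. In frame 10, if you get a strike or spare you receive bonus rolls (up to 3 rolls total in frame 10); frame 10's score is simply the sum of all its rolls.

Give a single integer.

Frame 1: STRIKE. 10 + next two rolls (10+0) = 20. Cumulative: 20
Frame 2: STRIKE. 10 + next two rolls (0+10) = 20. Cumulative: 40
Frame 3: SPARE (0+10=10). 10 + next roll (9) = 19. Cumulative: 59
Frame 4: OPEN (9+0=9). Cumulative: 68
Frame 5: SPARE (3+7=10). 10 + next roll (9) = 19. Cumulative: 87
Frame 6: OPEN (9+0=9). Cumulative: 96
Frame 7: SPARE (8+2=10). 10 + next roll (7) = 17. Cumulative: 113
Frame 8: OPEN (7+1=8). Cumulative: 121
Frame 9: OPEN (8+1=9). Cumulative: 130
Frame 10: OPEN. Sum of all frame-10 rolls (8+1) = 9. Cumulative: 139

Answer: 139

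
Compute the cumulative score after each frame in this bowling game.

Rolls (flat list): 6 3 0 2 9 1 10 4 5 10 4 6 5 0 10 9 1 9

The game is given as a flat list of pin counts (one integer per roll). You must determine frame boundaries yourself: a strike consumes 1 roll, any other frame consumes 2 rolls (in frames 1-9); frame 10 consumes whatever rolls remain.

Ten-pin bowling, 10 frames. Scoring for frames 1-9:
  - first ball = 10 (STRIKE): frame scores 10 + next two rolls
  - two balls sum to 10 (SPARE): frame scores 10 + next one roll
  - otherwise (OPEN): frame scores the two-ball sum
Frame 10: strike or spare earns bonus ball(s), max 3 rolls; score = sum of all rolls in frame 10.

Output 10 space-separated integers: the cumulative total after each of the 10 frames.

Frame 1: OPEN (6+3=9). Cumulative: 9
Frame 2: OPEN (0+2=2). Cumulative: 11
Frame 3: SPARE (9+1=10). 10 + next roll (10) = 20. Cumulative: 31
Frame 4: STRIKE. 10 + next two rolls (4+5) = 19. Cumulative: 50
Frame 5: OPEN (4+5=9). Cumulative: 59
Frame 6: STRIKE. 10 + next two rolls (4+6) = 20. Cumulative: 79
Frame 7: SPARE (4+6=10). 10 + next roll (5) = 15. Cumulative: 94
Frame 8: OPEN (5+0=5). Cumulative: 99
Frame 9: STRIKE. 10 + next two rolls (9+1) = 20. Cumulative: 119
Frame 10: SPARE. Sum of all frame-10 rolls (9+1+9) = 19. Cumulative: 138

Answer: 9 11 31 50 59 79 94 99 119 138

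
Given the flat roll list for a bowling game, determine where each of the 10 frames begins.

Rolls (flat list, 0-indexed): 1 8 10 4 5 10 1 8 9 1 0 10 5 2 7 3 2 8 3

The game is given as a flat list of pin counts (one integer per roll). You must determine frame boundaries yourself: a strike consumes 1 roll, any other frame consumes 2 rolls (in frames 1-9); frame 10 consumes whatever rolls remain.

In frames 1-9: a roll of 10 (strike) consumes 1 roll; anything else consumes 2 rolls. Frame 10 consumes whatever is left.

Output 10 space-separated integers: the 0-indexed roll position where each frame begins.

Answer: 0 2 3 5 6 8 10 12 14 16

Derivation:
Frame 1 starts at roll index 0: rolls=1,8 (sum=9), consumes 2 rolls
Frame 2 starts at roll index 2: roll=10 (strike), consumes 1 roll
Frame 3 starts at roll index 3: rolls=4,5 (sum=9), consumes 2 rolls
Frame 4 starts at roll index 5: roll=10 (strike), consumes 1 roll
Frame 5 starts at roll index 6: rolls=1,8 (sum=9), consumes 2 rolls
Frame 6 starts at roll index 8: rolls=9,1 (sum=10), consumes 2 rolls
Frame 7 starts at roll index 10: rolls=0,10 (sum=10), consumes 2 rolls
Frame 8 starts at roll index 12: rolls=5,2 (sum=7), consumes 2 rolls
Frame 9 starts at roll index 14: rolls=7,3 (sum=10), consumes 2 rolls
Frame 10 starts at roll index 16: 3 remaining rolls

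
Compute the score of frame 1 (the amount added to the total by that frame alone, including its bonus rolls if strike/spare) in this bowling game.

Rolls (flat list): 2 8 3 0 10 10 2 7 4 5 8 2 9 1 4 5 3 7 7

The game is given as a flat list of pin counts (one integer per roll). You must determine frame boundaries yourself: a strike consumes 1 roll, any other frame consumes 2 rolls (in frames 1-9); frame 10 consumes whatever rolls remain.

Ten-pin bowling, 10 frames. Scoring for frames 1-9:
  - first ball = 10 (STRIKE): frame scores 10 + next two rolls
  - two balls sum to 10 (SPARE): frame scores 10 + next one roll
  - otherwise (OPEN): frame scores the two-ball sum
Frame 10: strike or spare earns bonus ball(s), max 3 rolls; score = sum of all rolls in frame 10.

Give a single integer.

Answer: 13

Derivation:
Frame 1: SPARE (2+8=10). 10 + next roll (3) = 13. Cumulative: 13
Frame 2: OPEN (3+0=3). Cumulative: 16
Frame 3: STRIKE. 10 + next two rolls (10+2) = 22. Cumulative: 38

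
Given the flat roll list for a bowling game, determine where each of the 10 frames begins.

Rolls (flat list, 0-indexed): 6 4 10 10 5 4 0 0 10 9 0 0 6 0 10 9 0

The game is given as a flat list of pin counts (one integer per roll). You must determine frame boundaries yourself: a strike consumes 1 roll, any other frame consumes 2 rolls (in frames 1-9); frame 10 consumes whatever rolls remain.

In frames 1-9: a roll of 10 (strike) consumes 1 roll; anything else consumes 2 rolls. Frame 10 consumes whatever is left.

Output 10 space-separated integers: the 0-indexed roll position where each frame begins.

Frame 1 starts at roll index 0: rolls=6,4 (sum=10), consumes 2 rolls
Frame 2 starts at roll index 2: roll=10 (strike), consumes 1 roll
Frame 3 starts at roll index 3: roll=10 (strike), consumes 1 roll
Frame 4 starts at roll index 4: rolls=5,4 (sum=9), consumes 2 rolls
Frame 5 starts at roll index 6: rolls=0,0 (sum=0), consumes 2 rolls
Frame 6 starts at roll index 8: roll=10 (strike), consumes 1 roll
Frame 7 starts at roll index 9: rolls=9,0 (sum=9), consumes 2 rolls
Frame 8 starts at roll index 11: rolls=0,6 (sum=6), consumes 2 rolls
Frame 9 starts at roll index 13: rolls=0,10 (sum=10), consumes 2 rolls
Frame 10 starts at roll index 15: 2 remaining rolls

Answer: 0 2 3 4 6 8 9 11 13 15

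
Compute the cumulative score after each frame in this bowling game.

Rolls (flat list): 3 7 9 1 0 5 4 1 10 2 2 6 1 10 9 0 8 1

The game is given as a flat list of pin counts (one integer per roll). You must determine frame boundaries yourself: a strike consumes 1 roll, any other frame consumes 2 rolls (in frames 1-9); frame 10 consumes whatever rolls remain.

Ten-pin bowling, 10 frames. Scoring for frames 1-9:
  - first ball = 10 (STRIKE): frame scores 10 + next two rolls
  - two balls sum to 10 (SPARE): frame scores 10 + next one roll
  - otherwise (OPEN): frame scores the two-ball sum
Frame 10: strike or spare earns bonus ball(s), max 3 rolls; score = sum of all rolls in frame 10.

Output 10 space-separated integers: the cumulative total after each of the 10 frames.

Frame 1: SPARE (3+7=10). 10 + next roll (9) = 19. Cumulative: 19
Frame 2: SPARE (9+1=10). 10 + next roll (0) = 10. Cumulative: 29
Frame 3: OPEN (0+5=5). Cumulative: 34
Frame 4: OPEN (4+1=5). Cumulative: 39
Frame 5: STRIKE. 10 + next two rolls (2+2) = 14. Cumulative: 53
Frame 6: OPEN (2+2=4). Cumulative: 57
Frame 7: OPEN (6+1=7). Cumulative: 64
Frame 8: STRIKE. 10 + next two rolls (9+0) = 19. Cumulative: 83
Frame 9: OPEN (9+0=9). Cumulative: 92
Frame 10: OPEN. Sum of all frame-10 rolls (8+1) = 9. Cumulative: 101

Answer: 19 29 34 39 53 57 64 83 92 101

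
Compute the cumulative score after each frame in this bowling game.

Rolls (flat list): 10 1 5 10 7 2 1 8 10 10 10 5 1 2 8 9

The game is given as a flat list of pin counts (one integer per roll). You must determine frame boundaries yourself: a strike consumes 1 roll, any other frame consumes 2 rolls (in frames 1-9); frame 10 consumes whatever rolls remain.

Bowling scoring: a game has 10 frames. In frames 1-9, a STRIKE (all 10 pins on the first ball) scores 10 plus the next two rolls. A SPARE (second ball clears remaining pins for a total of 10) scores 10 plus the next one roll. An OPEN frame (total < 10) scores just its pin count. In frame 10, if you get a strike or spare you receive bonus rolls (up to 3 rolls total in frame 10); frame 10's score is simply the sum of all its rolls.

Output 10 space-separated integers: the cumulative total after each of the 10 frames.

Frame 1: STRIKE. 10 + next two rolls (1+5) = 16. Cumulative: 16
Frame 2: OPEN (1+5=6). Cumulative: 22
Frame 3: STRIKE. 10 + next two rolls (7+2) = 19. Cumulative: 41
Frame 4: OPEN (7+2=9). Cumulative: 50
Frame 5: OPEN (1+8=9). Cumulative: 59
Frame 6: STRIKE. 10 + next two rolls (10+10) = 30. Cumulative: 89
Frame 7: STRIKE. 10 + next two rolls (10+5) = 25. Cumulative: 114
Frame 8: STRIKE. 10 + next two rolls (5+1) = 16. Cumulative: 130
Frame 9: OPEN (5+1=6). Cumulative: 136
Frame 10: SPARE. Sum of all frame-10 rolls (2+8+9) = 19. Cumulative: 155

Answer: 16 22 41 50 59 89 114 130 136 155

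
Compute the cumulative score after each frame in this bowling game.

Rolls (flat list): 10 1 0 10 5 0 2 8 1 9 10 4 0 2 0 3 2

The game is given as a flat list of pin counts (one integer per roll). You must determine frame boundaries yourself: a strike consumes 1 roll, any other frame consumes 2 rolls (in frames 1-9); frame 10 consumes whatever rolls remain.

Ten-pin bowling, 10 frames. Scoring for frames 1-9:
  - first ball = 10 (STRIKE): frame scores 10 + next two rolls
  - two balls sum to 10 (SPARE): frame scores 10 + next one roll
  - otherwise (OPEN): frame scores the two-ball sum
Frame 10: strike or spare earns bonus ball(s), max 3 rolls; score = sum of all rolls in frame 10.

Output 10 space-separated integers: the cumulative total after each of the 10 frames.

Frame 1: STRIKE. 10 + next two rolls (1+0) = 11. Cumulative: 11
Frame 2: OPEN (1+0=1). Cumulative: 12
Frame 3: STRIKE. 10 + next two rolls (5+0) = 15. Cumulative: 27
Frame 4: OPEN (5+0=5). Cumulative: 32
Frame 5: SPARE (2+8=10). 10 + next roll (1) = 11. Cumulative: 43
Frame 6: SPARE (1+9=10). 10 + next roll (10) = 20. Cumulative: 63
Frame 7: STRIKE. 10 + next two rolls (4+0) = 14. Cumulative: 77
Frame 8: OPEN (4+0=4). Cumulative: 81
Frame 9: OPEN (2+0=2). Cumulative: 83
Frame 10: OPEN. Sum of all frame-10 rolls (3+2) = 5. Cumulative: 88

Answer: 11 12 27 32 43 63 77 81 83 88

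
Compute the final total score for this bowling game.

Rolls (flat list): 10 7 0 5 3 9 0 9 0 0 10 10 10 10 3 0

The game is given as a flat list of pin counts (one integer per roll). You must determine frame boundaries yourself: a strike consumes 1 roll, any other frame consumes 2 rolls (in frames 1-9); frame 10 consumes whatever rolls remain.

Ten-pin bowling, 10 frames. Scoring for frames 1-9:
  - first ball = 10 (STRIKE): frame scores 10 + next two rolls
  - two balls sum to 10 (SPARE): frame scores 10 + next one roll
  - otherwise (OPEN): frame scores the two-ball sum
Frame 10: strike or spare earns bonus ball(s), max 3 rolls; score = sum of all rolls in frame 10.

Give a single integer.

Frame 1: STRIKE. 10 + next two rolls (7+0) = 17. Cumulative: 17
Frame 2: OPEN (7+0=7). Cumulative: 24
Frame 3: OPEN (5+3=8). Cumulative: 32
Frame 4: OPEN (9+0=9). Cumulative: 41
Frame 5: OPEN (9+0=9). Cumulative: 50
Frame 6: SPARE (0+10=10). 10 + next roll (10) = 20. Cumulative: 70
Frame 7: STRIKE. 10 + next two rolls (10+10) = 30. Cumulative: 100
Frame 8: STRIKE. 10 + next two rolls (10+3) = 23. Cumulative: 123
Frame 9: STRIKE. 10 + next two rolls (3+0) = 13. Cumulative: 136
Frame 10: OPEN. Sum of all frame-10 rolls (3+0) = 3. Cumulative: 139

Answer: 139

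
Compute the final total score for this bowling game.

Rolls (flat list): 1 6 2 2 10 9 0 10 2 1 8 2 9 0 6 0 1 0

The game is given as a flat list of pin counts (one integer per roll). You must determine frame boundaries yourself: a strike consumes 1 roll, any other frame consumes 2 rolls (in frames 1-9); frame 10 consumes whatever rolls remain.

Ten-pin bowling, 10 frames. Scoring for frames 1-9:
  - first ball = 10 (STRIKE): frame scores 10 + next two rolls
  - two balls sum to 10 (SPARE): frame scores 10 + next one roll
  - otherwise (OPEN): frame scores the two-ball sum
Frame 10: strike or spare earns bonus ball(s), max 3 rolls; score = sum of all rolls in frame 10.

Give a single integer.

Answer: 90

Derivation:
Frame 1: OPEN (1+6=7). Cumulative: 7
Frame 2: OPEN (2+2=4). Cumulative: 11
Frame 3: STRIKE. 10 + next two rolls (9+0) = 19. Cumulative: 30
Frame 4: OPEN (9+0=9). Cumulative: 39
Frame 5: STRIKE. 10 + next two rolls (2+1) = 13. Cumulative: 52
Frame 6: OPEN (2+1=3). Cumulative: 55
Frame 7: SPARE (8+2=10). 10 + next roll (9) = 19. Cumulative: 74
Frame 8: OPEN (9+0=9). Cumulative: 83
Frame 9: OPEN (6+0=6). Cumulative: 89
Frame 10: OPEN. Sum of all frame-10 rolls (1+0) = 1. Cumulative: 90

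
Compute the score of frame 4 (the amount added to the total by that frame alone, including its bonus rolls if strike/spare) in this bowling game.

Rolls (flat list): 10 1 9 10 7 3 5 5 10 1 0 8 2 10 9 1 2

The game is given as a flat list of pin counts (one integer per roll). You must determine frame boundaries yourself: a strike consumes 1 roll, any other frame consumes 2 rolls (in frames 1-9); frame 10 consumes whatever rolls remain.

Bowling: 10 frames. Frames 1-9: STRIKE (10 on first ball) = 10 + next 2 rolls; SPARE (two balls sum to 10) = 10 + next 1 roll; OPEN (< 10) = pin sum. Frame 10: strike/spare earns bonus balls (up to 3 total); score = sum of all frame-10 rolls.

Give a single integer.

Answer: 15

Derivation:
Frame 1: STRIKE. 10 + next two rolls (1+9) = 20. Cumulative: 20
Frame 2: SPARE (1+9=10). 10 + next roll (10) = 20. Cumulative: 40
Frame 3: STRIKE. 10 + next two rolls (7+3) = 20. Cumulative: 60
Frame 4: SPARE (7+3=10). 10 + next roll (5) = 15. Cumulative: 75
Frame 5: SPARE (5+5=10). 10 + next roll (10) = 20. Cumulative: 95
Frame 6: STRIKE. 10 + next two rolls (1+0) = 11. Cumulative: 106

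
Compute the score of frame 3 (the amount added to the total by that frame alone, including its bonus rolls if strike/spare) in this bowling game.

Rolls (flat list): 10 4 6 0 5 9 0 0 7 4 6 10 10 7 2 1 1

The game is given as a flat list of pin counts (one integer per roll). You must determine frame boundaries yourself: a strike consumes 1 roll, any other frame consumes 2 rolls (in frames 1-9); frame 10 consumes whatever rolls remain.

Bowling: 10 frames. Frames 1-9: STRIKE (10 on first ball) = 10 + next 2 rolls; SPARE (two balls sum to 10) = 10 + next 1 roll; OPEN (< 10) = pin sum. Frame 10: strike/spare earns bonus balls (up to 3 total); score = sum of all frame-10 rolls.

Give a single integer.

Frame 1: STRIKE. 10 + next two rolls (4+6) = 20. Cumulative: 20
Frame 2: SPARE (4+6=10). 10 + next roll (0) = 10. Cumulative: 30
Frame 3: OPEN (0+5=5). Cumulative: 35
Frame 4: OPEN (9+0=9). Cumulative: 44
Frame 5: OPEN (0+7=7). Cumulative: 51

Answer: 5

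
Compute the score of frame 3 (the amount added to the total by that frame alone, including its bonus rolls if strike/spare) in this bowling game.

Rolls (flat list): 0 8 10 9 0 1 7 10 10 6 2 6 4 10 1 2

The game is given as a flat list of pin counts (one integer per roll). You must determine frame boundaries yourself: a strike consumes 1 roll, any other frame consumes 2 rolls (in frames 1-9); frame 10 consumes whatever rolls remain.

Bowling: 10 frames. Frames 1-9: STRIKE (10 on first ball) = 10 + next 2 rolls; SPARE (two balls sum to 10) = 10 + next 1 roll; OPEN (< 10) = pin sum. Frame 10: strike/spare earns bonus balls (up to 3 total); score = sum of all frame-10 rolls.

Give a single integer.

Answer: 9

Derivation:
Frame 1: OPEN (0+8=8). Cumulative: 8
Frame 2: STRIKE. 10 + next two rolls (9+0) = 19. Cumulative: 27
Frame 3: OPEN (9+0=9). Cumulative: 36
Frame 4: OPEN (1+7=8). Cumulative: 44
Frame 5: STRIKE. 10 + next two rolls (10+6) = 26. Cumulative: 70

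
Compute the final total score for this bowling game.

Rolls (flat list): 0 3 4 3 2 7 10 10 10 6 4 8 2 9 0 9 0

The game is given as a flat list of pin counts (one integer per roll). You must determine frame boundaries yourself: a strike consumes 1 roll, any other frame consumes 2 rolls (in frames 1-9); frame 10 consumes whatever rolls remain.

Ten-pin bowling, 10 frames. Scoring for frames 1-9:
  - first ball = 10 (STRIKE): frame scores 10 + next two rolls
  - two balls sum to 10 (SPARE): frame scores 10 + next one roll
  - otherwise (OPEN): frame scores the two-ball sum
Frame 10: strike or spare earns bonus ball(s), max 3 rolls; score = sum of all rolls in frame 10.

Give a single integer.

Frame 1: OPEN (0+3=3). Cumulative: 3
Frame 2: OPEN (4+3=7). Cumulative: 10
Frame 3: OPEN (2+7=9). Cumulative: 19
Frame 4: STRIKE. 10 + next two rolls (10+10) = 30. Cumulative: 49
Frame 5: STRIKE. 10 + next two rolls (10+6) = 26. Cumulative: 75
Frame 6: STRIKE. 10 + next two rolls (6+4) = 20. Cumulative: 95
Frame 7: SPARE (6+4=10). 10 + next roll (8) = 18. Cumulative: 113
Frame 8: SPARE (8+2=10). 10 + next roll (9) = 19. Cumulative: 132
Frame 9: OPEN (9+0=9). Cumulative: 141
Frame 10: OPEN. Sum of all frame-10 rolls (9+0) = 9. Cumulative: 150

Answer: 150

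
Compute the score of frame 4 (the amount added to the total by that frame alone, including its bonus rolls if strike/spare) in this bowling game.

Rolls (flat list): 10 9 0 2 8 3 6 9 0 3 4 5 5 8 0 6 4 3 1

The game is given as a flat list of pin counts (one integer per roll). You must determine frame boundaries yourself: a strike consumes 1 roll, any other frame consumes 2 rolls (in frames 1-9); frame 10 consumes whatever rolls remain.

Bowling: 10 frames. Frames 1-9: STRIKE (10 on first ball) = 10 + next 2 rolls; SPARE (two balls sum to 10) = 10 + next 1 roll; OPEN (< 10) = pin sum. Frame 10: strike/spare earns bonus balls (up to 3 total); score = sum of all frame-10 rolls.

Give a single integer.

Answer: 9

Derivation:
Frame 1: STRIKE. 10 + next two rolls (9+0) = 19. Cumulative: 19
Frame 2: OPEN (9+0=9). Cumulative: 28
Frame 3: SPARE (2+8=10). 10 + next roll (3) = 13. Cumulative: 41
Frame 4: OPEN (3+6=9). Cumulative: 50
Frame 5: OPEN (9+0=9). Cumulative: 59
Frame 6: OPEN (3+4=7). Cumulative: 66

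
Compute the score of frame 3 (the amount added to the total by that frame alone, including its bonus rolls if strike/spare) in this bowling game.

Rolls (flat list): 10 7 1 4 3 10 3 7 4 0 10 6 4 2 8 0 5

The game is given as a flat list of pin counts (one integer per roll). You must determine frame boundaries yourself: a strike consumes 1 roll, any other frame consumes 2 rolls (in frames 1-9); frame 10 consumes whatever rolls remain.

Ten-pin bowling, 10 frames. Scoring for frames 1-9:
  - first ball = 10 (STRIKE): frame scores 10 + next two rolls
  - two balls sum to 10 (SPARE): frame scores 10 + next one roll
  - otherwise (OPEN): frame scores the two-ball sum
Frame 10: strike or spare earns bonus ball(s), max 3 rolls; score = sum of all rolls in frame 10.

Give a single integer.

Answer: 7

Derivation:
Frame 1: STRIKE. 10 + next two rolls (7+1) = 18. Cumulative: 18
Frame 2: OPEN (7+1=8). Cumulative: 26
Frame 3: OPEN (4+3=7). Cumulative: 33
Frame 4: STRIKE. 10 + next two rolls (3+7) = 20. Cumulative: 53
Frame 5: SPARE (3+7=10). 10 + next roll (4) = 14. Cumulative: 67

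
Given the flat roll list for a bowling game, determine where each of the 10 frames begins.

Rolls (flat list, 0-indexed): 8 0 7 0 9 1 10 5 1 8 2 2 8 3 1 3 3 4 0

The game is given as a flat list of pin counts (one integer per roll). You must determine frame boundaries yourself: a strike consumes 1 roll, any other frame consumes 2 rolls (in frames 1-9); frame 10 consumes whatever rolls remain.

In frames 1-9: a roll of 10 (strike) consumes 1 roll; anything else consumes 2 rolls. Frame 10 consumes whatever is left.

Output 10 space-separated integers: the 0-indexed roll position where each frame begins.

Answer: 0 2 4 6 7 9 11 13 15 17

Derivation:
Frame 1 starts at roll index 0: rolls=8,0 (sum=8), consumes 2 rolls
Frame 2 starts at roll index 2: rolls=7,0 (sum=7), consumes 2 rolls
Frame 3 starts at roll index 4: rolls=9,1 (sum=10), consumes 2 rolls
Frame 4 starts at roll index 6: roll=10 (strike), consumes 1 roll
Frame 5 starts at roll index 7: rolls=5,1 (sum=6), consumes 2 rolls
Frame 6 starts at roll index 9: rolls=8,2 (sum=10), consumes 2 rolls
Frame 7 starts at roll index 11: rolls=2,8 (sum=10), consumes 2 rolls
Frame 8 starts at roll index 13: rolls=3,1 (sum=4), consumes 2 rolls
Frame 9 starts at roll index 15: rolls=3,3 (sum=6), consumes 2 rolls
Frame 10 starts at roll index 17: 2 remaining rolls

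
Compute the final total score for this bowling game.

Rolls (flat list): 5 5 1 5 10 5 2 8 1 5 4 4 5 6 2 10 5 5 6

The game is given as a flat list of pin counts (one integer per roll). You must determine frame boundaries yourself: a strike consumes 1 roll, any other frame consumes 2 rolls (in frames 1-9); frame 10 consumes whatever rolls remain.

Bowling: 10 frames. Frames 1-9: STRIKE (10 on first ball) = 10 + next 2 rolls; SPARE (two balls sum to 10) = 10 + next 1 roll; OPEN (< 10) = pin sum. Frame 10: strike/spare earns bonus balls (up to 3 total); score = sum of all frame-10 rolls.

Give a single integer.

Answer: 112

Derivation:
Frame 1: SPARE (5+5=10). 10 + next roll (1) = 11. Cumulative: 11
Frame 2: OPEN (1+5=6). Cumulative: 17
Frame 3: STRIKE. 10 + next two rolls (5+2) = 17. Cumulative: 34
Frame 4: OPEN (5+2=7). Cumulative: 41
Frame 5: OPEN (8+1=9). Cumulative: 50
Frame 6: OPEN (5+4=9). Cumulative: 59
Frame 7: OPEN (4+5=9). Cumulative: 68
Frame 8: OPEN (6+2=8). Cumulative: 76
Frame 9: STRIKE. 10 + next two rolls (5+5) = 20. Cumulative: 96
Frame 10: SPARE. Sum of all frame-10 rolls (5+5+6) = 16. Cumulative: 112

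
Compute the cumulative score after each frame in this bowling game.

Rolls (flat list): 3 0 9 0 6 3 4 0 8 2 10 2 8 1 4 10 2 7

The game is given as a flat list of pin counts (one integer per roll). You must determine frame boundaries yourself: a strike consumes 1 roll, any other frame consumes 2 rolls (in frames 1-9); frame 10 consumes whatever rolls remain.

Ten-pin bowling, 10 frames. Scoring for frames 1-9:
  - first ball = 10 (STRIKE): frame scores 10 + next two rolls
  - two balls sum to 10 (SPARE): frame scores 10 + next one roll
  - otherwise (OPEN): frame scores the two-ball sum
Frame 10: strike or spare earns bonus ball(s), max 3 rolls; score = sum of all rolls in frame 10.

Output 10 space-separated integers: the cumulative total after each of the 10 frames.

Frame 1: OPEN (3+0=3). Cumulative: 3
Frame 2: OPEN (9+0=9). Cumulative: 12
Frame 3: OPEN (6+3=9). Cumulative: 21
Frame 4: OPEN (4+0=4). Cumulative: 25
Frame 5: SPARE (8+2=10). 10 + next roll (10) = 20. Cumulative: 45
Frame 6: STRIKE. 10 + next two rolls (2+8) = 20. Cumulative: 65
Frame 7: SPARE (2+8=10). 10 + next roll (1) = 11. Cumulative: 76
Frame 8: OPEN (1+4=5). Cumulative: 81
Frame 9: STRIKE. 10 + next two rolls (2+7) = 19. Cumulative: 100
Frame 10: OPEN. Sum of all frame-10 rolls (2+7) = 9. Cumulative: 109

Answer: 3 12 21 25 45 65 76 81 100 109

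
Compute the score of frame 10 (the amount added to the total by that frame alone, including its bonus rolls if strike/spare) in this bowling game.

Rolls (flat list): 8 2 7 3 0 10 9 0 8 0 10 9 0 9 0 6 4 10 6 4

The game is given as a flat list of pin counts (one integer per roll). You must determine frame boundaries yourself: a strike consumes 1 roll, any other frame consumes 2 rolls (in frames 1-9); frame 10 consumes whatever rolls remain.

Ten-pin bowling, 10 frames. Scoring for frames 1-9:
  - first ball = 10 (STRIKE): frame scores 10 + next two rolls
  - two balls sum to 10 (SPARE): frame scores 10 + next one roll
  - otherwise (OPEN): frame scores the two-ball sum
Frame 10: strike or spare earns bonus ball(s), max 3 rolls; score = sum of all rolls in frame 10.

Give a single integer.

Frame 1: SPARE (8+2=10). 10 + next roll (7) = 17. Cumulative: 17
Frame 2: SPARE (7+3=10). 10 + next roll (0) = 10. Cumulative: 27
Frame 3: SPARE (0+10=10). 10 + next roll (9) = 19. Cumulative: 46
Frame 4: OPEN (9+0=9). Cumulative: 55
Frame 5: OPEN (8+0=8). Cumulative: 63
Frame 6: STRIKE. 10 + next two rolls (9+0) = 19. Cumulative: 82
Frame 7: OPEN (9+0=9). Cumulative: 91
Frame 8: OPEN (9+0=9). Cumulative: 100
Frame 9: SPARE (6+4=10). 10 + next roll (10) = 20. Cumulative: 120
Frame 10: STRIKE. Sum of all frame-10 rolls (10+6+4) = 20. Cumulative: 140

Answer: 20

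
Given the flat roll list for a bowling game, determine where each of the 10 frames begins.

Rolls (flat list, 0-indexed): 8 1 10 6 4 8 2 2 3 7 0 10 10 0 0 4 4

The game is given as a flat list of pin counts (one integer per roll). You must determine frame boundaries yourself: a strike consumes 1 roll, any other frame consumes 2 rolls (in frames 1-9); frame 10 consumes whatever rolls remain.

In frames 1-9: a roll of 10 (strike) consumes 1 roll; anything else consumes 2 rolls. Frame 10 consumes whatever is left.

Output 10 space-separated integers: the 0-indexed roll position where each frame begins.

Answer: 0 2 3 5 7 9 11 12 13 15

Derivation:
Frame 1 starts at roll index 0: rolls=8,1 (sum=9), consumes 2 rolls
Frame 2 starts at roll index 2: roll=10 (strike), consumes 1 roll
Frame 3 starts at roll index 3: rolls=6,4 (sum=10), consumes 2 rolls
Frame 4 starts at roll index 5: rolls=8,2 (sum=10), consumes 2 rolls
Frame 5 starts at roll index 7: rolls=2,3 (sum=5), consumes 2 rolls
Frame 6 starts at roll index 9: rolls=7,0 (sum=7), consumes 2 rolls
Frame 7 starts at roll index 11: roll=10 (strike), consumes 1 roll
Frame 8 starts at roll index 12: roll=10 (strike), consumes 1 roll
Frame 9 starts at roll index 13: rolls=0,0 (sum=0), consumes 2 rolls
Frame 10 starts at roll index 15: 2 remaining rolls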